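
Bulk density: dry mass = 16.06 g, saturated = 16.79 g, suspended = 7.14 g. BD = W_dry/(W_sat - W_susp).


BD = 16.06 / (16.79 - 7.14) = 16.06 / 9.65 = 1.664 g/cm^3

1.664


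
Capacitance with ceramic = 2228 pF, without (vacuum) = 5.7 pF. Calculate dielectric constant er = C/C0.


er = 2228 / 5.7 = 390.88

390.88


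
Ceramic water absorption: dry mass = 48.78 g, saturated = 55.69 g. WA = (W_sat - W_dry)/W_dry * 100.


WA = (55.69 - 48.78) / 48.78 * 100 = 14.17%

14.17


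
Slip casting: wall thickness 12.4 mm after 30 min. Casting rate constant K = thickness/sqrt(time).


K = 12.4 / sqrt(30) = 12.4 / 5.4772 = 2.264 mm/min^0.5

2.264


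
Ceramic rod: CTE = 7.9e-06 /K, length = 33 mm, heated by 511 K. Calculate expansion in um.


dL = 7.9e-06 * 33 * 511 * 1000 = 133.218 um

133.218


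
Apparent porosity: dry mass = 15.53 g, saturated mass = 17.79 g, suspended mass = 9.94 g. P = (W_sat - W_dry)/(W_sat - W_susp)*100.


P = (17.79 - 15.53) / (17.79 - 9.94) * 100 = 2.26 / 7.85 * 100 = 28.8%

28.8


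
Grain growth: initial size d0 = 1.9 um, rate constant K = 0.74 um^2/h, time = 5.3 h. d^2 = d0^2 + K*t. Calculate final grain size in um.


d^2 = 1.9^2 + 0.74*5.3 = 7.532
d = sqrt(7.532) = 2.74 um

2.74


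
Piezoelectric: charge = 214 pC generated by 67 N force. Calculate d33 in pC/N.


d33 = 214 / 67 = 3.2 pC/N

3.2


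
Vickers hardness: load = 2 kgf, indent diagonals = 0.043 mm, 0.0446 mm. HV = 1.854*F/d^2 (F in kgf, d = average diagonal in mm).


d_avg = (0.043+0.0446)/2 = 0.0438 mm
HV = 1.854*2/0.0438^2 = 1933

1933


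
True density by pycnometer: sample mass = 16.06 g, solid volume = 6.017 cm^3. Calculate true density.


TD = 16.06 / 6.017 = 2.669 g/cm^3

2.669


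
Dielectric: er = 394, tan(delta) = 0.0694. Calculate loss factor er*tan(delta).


Loss = 394 * 0.0694 = 27.344

27.344


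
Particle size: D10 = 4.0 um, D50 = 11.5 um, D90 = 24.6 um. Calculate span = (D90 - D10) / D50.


Span = (24.6 - 4.0) / 11.5 = 20.6 / 11.5 = 1.791

1.791


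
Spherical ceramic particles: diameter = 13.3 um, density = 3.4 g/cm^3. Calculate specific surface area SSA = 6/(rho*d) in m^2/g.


SSA = 6 / (3.4 * 13.3) = 0.133 m^2/g

0.133


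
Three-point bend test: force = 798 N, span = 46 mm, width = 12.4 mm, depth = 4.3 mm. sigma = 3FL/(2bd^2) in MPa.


sigma = 3*798*46/(2*12.4*4.3^2) = 240.2 MPa

240.2


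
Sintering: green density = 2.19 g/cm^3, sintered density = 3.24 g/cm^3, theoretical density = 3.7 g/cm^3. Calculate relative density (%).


Relative = 3.24 / 3.7 * 100 = 87.6%

87.6


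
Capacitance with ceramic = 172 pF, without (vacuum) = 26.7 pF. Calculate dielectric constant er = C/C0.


er = 172 / 26.7 = 6.44

6.44


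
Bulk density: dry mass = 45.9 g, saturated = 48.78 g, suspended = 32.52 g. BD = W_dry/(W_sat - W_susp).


BD = 45.9 / (48.78 - 32.52) = 45.9 / 16.26 = 2.823 g/cm^3

2.823


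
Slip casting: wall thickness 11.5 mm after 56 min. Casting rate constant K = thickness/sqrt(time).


K = 11.5 / sqrt(56) = 11.5 / 7.4833 = 1.537 mm/min^0.5

1.537


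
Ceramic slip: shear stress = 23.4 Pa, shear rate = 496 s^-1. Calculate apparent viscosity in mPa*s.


eta = tau/gamma * 1000 = 23.4/496 * 1000 = 47.2 mPa*s

47.2


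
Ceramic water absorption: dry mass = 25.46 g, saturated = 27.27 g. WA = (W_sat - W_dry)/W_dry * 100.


WA = (27.27 - 25.46) / 25.46 * 100 = 7.11%

7.11


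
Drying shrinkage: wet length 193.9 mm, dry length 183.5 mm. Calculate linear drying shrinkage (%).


DS = (193.9 - 183.5) / 193.9 * 100 = 5.36%

5.36


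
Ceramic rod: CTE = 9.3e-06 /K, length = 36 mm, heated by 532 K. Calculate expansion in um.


dL = 9.3e-06 * 36 * 532 * 1000 = 178.114 um

178.114


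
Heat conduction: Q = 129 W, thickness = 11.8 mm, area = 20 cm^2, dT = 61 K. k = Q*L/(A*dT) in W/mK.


k = 129*11.8/1000/(20/10000*61) = 12.48 W/mK

12.48


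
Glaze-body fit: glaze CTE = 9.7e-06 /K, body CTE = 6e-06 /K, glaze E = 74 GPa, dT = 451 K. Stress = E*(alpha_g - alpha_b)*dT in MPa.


Stress = 74*1000*(9.7e-06 - 6e-06)*451 = 123.5 MPa

123.5


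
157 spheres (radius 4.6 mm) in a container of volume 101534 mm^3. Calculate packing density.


V_sphere = 4/3*pi*4.6^3 = 407.7201 mm^3
Total V = 157*407.7201 = 64012.0557 mm^3
PD = 64012.0557 / 101534 = 0.63

0.63


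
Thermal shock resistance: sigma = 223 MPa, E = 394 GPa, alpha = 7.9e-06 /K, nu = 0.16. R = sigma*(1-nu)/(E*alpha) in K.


R = 223*(1-0.16)/(394*1000*7.9e-06) = 60 K

60


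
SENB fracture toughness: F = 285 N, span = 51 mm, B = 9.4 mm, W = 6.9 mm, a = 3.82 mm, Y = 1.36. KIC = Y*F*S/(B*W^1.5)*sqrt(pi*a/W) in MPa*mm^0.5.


KIC = 1.36*285*51/(9.4*6.9^1.5)*sqrt(pi*3.82/6.9) = 153.02

153.02


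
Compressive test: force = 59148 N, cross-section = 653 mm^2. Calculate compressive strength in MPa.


CS = 59148 / 653 = 90.6 MPa

90.6


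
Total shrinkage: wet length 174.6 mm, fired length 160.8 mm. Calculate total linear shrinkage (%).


TS = (174.6 - 160.8) / 174.6 * 100 = 7.9%

7.9


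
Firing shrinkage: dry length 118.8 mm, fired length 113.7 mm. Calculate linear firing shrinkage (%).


FS = (118.8 - 113.7) / 118.8 * 100 = 4.29%

4.29


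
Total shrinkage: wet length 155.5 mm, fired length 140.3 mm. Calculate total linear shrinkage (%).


TS = (155.5 - 140.3) / 155.5 * 100 = 9.77%

9.77


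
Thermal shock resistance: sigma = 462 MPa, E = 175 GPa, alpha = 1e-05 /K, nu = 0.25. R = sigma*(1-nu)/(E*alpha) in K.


R = 462*(1-0.25)/(175*1000*1e-05) = 198 K

198


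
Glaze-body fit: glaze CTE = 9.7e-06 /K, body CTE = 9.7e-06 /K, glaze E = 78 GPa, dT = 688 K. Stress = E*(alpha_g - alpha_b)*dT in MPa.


Stress = 78*1000*(9.7e-06 - 9.7e-06)*688 = 0.0 MPa

0.0


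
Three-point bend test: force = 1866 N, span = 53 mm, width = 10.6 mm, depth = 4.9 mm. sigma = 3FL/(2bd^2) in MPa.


sigma = 3*1866*53/(2*10.6*4.9^2) = 582.9 MPa

582.9


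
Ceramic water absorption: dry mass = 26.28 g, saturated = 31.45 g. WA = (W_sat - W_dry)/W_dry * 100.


WA = (31.45 - 26.28) / 26.28 * 100 = 19.67%

19.67


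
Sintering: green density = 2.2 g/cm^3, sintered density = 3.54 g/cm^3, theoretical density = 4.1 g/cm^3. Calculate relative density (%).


Relative = 3.54 / 4.1 * 100 = 86.3%

86.3


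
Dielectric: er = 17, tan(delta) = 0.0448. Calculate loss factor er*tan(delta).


Loss = 17 * 0.0448 = 0.762

0.762


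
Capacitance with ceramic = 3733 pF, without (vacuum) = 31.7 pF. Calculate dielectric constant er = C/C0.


er = 3733 / 31.7 = 117.76

117.76


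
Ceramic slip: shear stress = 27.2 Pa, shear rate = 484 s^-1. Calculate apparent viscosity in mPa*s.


eta = tau/gamma * 1000 = 27.2/484 * 1000 = 56.2 mPa*s

56.2


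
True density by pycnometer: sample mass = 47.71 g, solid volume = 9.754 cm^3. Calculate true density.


TD = 47.71 / 9.754 = 4.891 g/cm^3

4.891


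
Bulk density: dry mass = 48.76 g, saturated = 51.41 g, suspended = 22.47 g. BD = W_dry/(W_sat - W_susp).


BD = 48.76 / (51.41 - 22.47) = 48.76 / 28.94 = 1.685 g/cm^3

1.685


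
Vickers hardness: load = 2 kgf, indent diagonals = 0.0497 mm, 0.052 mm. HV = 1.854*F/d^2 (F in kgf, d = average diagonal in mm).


d_avg = (0.0497+0.052)/2 = 0.05085 mm
HV = 1.854*2/0.05085^2 = 1434

1434


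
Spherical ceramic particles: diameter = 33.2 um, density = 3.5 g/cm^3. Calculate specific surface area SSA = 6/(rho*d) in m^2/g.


SSA = 6 / (3.5 * 33.2) = 0.052 m^2/g

0.052


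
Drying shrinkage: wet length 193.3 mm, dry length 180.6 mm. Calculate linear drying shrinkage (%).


DS = (193.3 - 180.6) / 193.3 * 100 = 6.57%

6.57


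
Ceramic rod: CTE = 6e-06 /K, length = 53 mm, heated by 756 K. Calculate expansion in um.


dL = 6e-06 * 53 * 756 * 1000 = 240.408 um

240.408


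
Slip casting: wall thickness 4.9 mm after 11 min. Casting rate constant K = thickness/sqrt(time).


K = 4.9 / sqrt(11) = 4.9 / 3.3166 = 1.477 mm/min^0.5

1.477


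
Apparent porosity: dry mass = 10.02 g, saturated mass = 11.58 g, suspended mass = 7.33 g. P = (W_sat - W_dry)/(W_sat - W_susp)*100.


P = (11.58 - 10.02) / (11.58 - 7.33) * 100 = 1.56 / 4.25 * 100 = 36.7%

36.7


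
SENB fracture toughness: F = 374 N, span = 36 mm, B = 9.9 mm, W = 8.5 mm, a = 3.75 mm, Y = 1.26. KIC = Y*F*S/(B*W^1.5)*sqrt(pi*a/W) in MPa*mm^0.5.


KIC = 1.26*374*36/(9.9*8.5^1.5)*sqrt(pi*3.75/8.5) = 81.41

81.41


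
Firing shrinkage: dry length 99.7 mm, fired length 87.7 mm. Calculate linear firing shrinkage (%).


FS = (99.7 - 87.7) / 99.7 * 100 = 12.04%

12.04


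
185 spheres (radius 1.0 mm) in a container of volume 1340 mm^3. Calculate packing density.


V_sphere = 4/3*pi*1.0^3 = 4.1888 mm^3
Total V = 185*4.1888 = 774.928 mm^3
PD = 774.928 / 1340 = 0.578

0.578


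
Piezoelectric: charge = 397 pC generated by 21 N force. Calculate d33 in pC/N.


d33 = 397 / 21 = 18.9 pC/N

18.9


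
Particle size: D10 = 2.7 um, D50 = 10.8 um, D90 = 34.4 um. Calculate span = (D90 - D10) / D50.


Span = (34.4 - 2.7) / 10.8 = 31.7 / 10.8 = 2.935

2.935


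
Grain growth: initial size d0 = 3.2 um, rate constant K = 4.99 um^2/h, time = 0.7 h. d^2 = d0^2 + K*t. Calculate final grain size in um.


d^2 = 3.2^2 + 4.99*0.7 = 13.733
d = sqrt(13.733) = 3.71 um

3.71


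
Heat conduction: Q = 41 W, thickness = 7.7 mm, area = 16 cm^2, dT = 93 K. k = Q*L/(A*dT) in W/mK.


k = 41*7.7/1000/(16/10000*93) = 2.12 W/mK

2.12


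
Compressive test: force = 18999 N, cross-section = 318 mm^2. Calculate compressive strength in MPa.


CS = 18999 / 318 = 59.7 MPa

59.7


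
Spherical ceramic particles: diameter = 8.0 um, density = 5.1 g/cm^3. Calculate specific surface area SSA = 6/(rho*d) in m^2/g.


SSA = 6 / (5.1 * 8.0) = 0.147 m^2/g

0.147


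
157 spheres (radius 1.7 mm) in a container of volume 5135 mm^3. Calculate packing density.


V_sphere = 4/3*pi*1.7^3 = 20.5795 mm^3
Total V = 157*20.5795 = 3230.9815 mm^3
PD = 3230.9815 / 5135 = 0.629

0.629


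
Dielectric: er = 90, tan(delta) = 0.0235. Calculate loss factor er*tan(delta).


Loss = 90 * 0.0235 = 2.115

2.115


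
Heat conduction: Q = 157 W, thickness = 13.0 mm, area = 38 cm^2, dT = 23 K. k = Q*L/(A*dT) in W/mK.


k = 157*13.0/1000/(38/10000*23) = 23.35 W/mK

23.35


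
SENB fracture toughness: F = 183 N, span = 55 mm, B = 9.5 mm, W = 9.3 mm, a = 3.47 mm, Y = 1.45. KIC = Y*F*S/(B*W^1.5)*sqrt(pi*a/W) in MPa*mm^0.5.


KIC = 1.45*183*55/(9.5*9.3^1.5)*sqrt(pi*3.47/9.3) = 58.65

58.65


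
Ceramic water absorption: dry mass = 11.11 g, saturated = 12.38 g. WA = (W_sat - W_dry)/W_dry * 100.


WA = (12.38 - 11.11) / 11.11 * 100 = 11.43%

11.43


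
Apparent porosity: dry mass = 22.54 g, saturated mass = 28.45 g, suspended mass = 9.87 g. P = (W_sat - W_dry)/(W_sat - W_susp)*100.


P = (28.45 - 22.54) / (28.45 - 9.87) * 100 = 5.91 / 18.58 * 100 = 31.8%

31.8


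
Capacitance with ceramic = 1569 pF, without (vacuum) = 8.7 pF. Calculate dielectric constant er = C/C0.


er = 1569 / 8.7 = 180.34

180.34


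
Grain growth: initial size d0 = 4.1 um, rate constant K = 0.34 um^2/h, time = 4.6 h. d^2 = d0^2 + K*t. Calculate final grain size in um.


d^2 = 4.1^2 + 0.34*4.6 = 18.374
d = sqrt(18.374) = 4.29 um

4.29


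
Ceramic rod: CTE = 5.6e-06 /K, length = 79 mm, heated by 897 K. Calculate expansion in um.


dL = 5.6e-06 * 79 * 897 * 1000 = 396.833 um

396.833


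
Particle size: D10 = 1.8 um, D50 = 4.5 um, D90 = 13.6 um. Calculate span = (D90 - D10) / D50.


Span = (13.6 - 1.8) / 4.5 = 11.8 / 4.5 = 2.622

2.622


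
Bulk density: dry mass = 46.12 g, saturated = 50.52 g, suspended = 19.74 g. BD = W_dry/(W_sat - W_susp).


BD = 46.12 / (50.52 - 19.74) = 46.12 / 30.78 = 1.498 g/cm^3

1.498


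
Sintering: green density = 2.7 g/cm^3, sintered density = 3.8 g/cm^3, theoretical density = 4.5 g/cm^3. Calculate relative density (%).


Relative = 3.8 / 4.5 * 100 = 84.4%

84.4


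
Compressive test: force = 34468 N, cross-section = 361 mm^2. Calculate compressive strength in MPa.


CS = 34468 / 361 = 95.5 MPa

95.5


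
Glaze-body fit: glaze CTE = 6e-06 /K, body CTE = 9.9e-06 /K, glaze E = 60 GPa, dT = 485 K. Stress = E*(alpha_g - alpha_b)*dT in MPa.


Stress = 60*1000*(6e-06 - 9.9e-06)*485 = -113.5 MPa

-113.5


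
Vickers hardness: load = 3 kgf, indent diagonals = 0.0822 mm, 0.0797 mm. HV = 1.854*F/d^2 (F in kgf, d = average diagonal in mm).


d_avg = (0.0822+0.0797)/2 = 0.08095 mm
HV = 1.854*3/0.08095^2 = 849

849


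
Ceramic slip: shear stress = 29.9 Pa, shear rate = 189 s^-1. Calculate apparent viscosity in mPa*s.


eta = tau/gamma * 1000 = 29.9/189 * 1000 = 158.2 mPa*s

158.2


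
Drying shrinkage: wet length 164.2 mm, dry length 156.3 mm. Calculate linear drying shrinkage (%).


DS = (164.2 - 156.3) / 164.2 * 100 = 4.81%

4.81


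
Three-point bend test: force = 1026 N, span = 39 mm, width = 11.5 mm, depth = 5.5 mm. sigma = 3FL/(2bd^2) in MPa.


sigma = 3*1026*39/(2*11.5*5.5^2) = 172.5 MPa

172.5


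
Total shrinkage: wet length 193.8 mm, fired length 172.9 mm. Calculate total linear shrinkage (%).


TS = (193.8 - 172.9) / 193.8 * 100 = 10.78%

10.78


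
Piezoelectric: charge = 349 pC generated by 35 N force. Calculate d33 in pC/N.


d33 = 349 / 35 = 10.0 pC/N

10.0


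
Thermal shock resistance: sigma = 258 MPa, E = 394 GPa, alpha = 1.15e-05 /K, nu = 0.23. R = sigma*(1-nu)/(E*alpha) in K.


R = 258*(1-0.23)/(394*1000*1.15e-05) = 44 K

44


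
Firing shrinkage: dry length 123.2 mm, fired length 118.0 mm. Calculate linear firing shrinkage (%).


FS = (123.2 - 118.0) / 123.2 * 100 = 4.22%

4.22


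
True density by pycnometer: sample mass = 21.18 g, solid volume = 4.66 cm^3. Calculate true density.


TD = 21.18 / 4.66 = 4.545 g/cm^3

4.545


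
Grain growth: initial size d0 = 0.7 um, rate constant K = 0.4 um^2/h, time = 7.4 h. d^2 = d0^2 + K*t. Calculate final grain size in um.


d^2 = 0.7^2 + 0.4*7.4 = 3.45
d = sqrt(3.45) = 1.86 um

1.86


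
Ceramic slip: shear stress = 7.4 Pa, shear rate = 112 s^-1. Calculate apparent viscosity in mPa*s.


eta = tau/gamma * 1000 = 7.4/112 * 1000 = 66.1 mPa*s

66.1


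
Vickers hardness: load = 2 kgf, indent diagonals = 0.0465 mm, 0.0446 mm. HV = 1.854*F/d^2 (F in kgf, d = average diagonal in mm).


d_avg = (0.0465+0.0446)/2 = 0.04555 mm
HV = 1.854*2/0.04555^2 = 1787

1787


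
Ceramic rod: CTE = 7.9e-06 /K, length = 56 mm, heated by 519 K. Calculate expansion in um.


dL = 7.9e-06 * 56 * 519 * 1000 = 229.606 um

229.606


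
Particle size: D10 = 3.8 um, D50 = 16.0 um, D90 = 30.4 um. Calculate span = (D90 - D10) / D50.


Span = (30.4 - 3.8) / 16.0 = 26.6 / 16.0 = 1.663

1.663


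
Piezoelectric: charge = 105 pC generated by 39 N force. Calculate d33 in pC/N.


d33 = 105 / 39 = 2.7 pC/N

2.7


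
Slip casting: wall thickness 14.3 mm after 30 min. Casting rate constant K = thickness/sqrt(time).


K = 14.3 / sqrt(30) = 14.3 / 5.4772 = 2.611 mm/min^0.5

2.611


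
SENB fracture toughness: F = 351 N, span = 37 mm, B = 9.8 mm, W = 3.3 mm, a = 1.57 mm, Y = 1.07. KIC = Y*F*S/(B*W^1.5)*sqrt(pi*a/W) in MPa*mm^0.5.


KIC = 1.07*351*37/(9.8*3.3^1.5)*sqrt(pi*1.57/3.3) = 289.18

289.18


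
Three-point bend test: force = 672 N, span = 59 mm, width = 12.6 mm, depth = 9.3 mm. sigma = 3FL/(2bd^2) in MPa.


sigma = 3*672*59/(2*12.6*9.3^2) = 54.6 MPa

54.6


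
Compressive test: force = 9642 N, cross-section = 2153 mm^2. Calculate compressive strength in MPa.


CS = 9642 / 2153 = 4.5 MPa

4.5


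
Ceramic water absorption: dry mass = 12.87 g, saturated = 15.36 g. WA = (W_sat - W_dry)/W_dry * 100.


WA = (15.36 - 12.87) / 12.87 * 100 = 19.35%

19.35


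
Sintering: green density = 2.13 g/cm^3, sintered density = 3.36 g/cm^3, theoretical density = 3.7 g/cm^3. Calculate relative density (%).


Relative = 3.36 / 3.7 * 100 = 90.8%

90.8


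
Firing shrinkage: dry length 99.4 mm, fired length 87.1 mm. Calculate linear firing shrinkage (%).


FS = (99.4 - 87.1) / 99.4 * 100 = 12.37%

12.37


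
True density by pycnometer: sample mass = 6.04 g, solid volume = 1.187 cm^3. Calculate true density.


TD = 6.04 / 1.187 = 5.088 g/cm^3

5.088


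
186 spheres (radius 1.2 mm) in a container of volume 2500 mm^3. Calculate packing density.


V_sphere = 4/3*pi*1.2^3 = 7.2382 mm^3
Total V = 186*7.2382 = 1346.3052 mm^3
PD = 1346.3052 / 2500 = 0.539

0.539


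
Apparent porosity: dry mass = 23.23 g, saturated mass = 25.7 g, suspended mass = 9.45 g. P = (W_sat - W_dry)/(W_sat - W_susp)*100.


P = (25.7 - 23.23) / (25.7 - 9.45) * 100 = 2.47 / 16.25 * 100 = 15.2%

15.2


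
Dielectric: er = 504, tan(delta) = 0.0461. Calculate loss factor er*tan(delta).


Loss = 504 * 0.0461 = 23.234

23.234


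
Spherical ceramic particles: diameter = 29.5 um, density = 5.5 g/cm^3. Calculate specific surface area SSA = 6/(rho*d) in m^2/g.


SSA = 6 / (5.5 * 29.5) = 0.037 m^2/g

0.037


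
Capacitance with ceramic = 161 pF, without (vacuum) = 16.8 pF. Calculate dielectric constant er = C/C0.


er = 161 / 16.8 = 9.58

9.58


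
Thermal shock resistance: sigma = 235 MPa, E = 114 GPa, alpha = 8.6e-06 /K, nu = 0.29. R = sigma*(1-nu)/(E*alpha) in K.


R = 235*(1-0.29)/(114*1000*8.6e-06) = 170 K

170


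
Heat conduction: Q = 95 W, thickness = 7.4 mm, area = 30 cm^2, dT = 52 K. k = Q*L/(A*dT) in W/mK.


k = 95*7.4/1000/(30/10000*52) = 4.51 W/mK

4.51


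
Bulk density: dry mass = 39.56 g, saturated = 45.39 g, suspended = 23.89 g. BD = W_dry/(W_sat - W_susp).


BD = 39.56 / (45.39 - 23.89) = 39.56 / 21.5 = 1.84 g/cm^3

1.84


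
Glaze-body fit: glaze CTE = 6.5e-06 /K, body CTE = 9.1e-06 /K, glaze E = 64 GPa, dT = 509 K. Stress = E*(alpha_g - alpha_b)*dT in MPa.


Stress = 64*1000*(6.5e-06 - 9.1e-06)*509 = -84.7 MPa

-84.7


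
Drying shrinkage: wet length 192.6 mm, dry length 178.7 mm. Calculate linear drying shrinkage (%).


DS = (192.6 - 178.7) / 192.6 * 100 = 7.22%

7.22


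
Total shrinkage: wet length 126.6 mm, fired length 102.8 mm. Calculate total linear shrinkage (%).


TS = (126.6 - 102.8) / 126.6 * 100 = 18.8%

18.8


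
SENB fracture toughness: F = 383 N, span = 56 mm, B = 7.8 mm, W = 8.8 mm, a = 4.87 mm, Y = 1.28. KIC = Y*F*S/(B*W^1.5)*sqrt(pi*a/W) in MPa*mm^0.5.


KIC = 1.28*383*56/(7.8*8.8^1.5)*sqrt(pi*4.87/8.8) = 177.78

177.78


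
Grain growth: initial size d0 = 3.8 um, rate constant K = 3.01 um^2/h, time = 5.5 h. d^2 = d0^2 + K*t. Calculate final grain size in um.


d^2 = 3.8^2 + 3.01*5.5 = 30.995
d = sqrt(30.995) = 5.57 um

5.57


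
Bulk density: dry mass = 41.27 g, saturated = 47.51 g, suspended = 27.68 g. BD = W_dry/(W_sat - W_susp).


BD = 41.27 / (47.51 - 27.68) = 41.27 / 19.83 = 2.081 g/cm^3

2.081


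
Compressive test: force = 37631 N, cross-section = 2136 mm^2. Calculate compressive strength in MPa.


CS = 37631 / 2136 = 17.6 MPa

17.6


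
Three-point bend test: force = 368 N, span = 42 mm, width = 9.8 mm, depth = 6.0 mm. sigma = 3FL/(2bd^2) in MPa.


sigma = 3*368*42/(2*9.8*6.0^2) = 65.7 MPa

65.7


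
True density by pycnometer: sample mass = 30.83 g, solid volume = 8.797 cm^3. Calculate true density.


TD = 30.83 / 8.797 = 3.505 g/cm^3

3.505


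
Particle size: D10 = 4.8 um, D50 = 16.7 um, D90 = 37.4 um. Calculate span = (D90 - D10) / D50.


Span = (37.4 - 4.8) / 16.7 = 32.6 / 16.7 = 1.952

1.952


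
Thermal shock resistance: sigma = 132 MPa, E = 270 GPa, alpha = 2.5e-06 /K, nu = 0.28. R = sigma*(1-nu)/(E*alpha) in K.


R = 132*(1-0.28)/(270*1000*2.5e-06) = 141 K

141


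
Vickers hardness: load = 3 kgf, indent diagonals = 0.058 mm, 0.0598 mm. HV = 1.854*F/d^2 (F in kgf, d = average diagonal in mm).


d_avg = (0.058+0.0598)/2 = 0.0589 mm
HV = 1.854*3/0.0589^2 = 1603

1603


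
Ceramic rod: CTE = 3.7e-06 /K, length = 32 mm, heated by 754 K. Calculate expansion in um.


dL = 3.7e-06 * 32 * 754 * 1000 = 89.274 um

89.274


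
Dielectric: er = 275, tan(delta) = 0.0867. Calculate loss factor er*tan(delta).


Loss = 275 * 0.0867 = 23.843

23.843


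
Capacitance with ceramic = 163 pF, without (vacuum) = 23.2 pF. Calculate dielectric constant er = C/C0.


er = 163 / 23.2 = 7.03

7.03


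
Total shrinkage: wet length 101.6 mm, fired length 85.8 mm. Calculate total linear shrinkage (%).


TS = (101.6 - 85.8) / 101.6 * 100 = 15.55%

15.55


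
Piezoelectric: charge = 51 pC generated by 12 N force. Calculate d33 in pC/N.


d33 = 51 / 12 = 4.3 pC/N

4.3


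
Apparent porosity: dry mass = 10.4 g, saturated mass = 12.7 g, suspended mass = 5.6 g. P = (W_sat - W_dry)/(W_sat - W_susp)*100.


P = (12.7 - 10.4) / (12.7 - 5.6) * 100 = 2.3 / 7.1 * 100 = 32.4%

32.4


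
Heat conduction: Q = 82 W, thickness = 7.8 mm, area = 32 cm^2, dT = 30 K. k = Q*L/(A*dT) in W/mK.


k = 82*7.8/1000/(32/10000*30) = 6.66 W/mK

6.66


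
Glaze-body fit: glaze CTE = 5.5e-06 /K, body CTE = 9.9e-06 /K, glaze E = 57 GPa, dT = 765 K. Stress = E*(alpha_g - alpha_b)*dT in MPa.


Stress = 57*1000*(5.5e-06 - 9.9e-06)*765 = -191.9 MPa

-191.9


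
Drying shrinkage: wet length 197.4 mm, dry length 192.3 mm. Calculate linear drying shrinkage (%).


DS = (197.4 - 192.3) / 197.4 * 100 = 2.58%

2.58


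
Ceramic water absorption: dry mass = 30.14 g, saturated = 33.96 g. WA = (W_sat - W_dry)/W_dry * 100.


WA = (33.96 - 30.14) / 30.14 * 100 = 12.67%

12.67


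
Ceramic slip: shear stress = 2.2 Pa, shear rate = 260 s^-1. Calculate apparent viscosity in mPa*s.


eta = tau/gamma * 1000 = 2.2/260 * 1000 = 8.5 mPa*s

8.5


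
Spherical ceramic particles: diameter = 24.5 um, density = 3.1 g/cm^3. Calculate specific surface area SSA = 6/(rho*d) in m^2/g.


SSA = 6 / (3.1 * 24.5) = 0.079 m^2/g

0.079


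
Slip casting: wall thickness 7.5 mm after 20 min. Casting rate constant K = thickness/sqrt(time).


K = 7.5 / sqrt(20) = 7.5 / 4.4721 = 1.677 mm/min^0.5

1.677


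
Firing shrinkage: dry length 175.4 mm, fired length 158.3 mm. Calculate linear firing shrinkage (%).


FS = (175.4 - 158.3) / 175.4 * 100 = 9.75%

9.75


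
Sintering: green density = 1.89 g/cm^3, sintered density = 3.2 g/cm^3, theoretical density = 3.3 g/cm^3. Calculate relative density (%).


Relative = 3.2 / 3.3 * 100 = 97.0%

97.0


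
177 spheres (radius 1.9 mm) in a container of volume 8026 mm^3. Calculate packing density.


V_sphere = 4/3*pi*1.9^3 = 28.7309 mm^3
Total V = 177*28.7309 = 5085.3693 mm^3
PD = 5085.3693 / 8026 = 0.634

0.634


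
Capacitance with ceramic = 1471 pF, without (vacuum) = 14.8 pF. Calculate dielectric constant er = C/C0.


er = 1471 / 14.8 = 99.39

99.39


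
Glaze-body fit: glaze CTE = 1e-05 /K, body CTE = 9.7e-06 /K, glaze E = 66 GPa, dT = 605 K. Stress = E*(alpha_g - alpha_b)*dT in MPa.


Stress = 66*1000*(1e-05 - 9.7e-06)*605 = 12.0 MPa

12.0


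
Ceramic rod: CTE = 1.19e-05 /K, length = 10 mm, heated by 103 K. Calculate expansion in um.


dL = 1.19e-05 * 10 * 103 * 1000 = 12.257 um

12.257


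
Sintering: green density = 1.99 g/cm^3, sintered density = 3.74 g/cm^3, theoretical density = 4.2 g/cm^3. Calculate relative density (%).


Relative = 3.74 / 4.2 * 100 = 89.0%

89.0


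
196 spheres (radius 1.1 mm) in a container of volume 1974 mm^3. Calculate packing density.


V_sphere = 4/3*pi*1.1^3 = 5.5753 mm^3
Total V = 196*5.5753 = 1092.7588 mm^3
PD = 1092.7588 / 1974 = 0.554

0.554


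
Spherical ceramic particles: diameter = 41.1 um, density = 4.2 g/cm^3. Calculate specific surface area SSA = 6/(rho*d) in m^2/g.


SSA = 6 / (4.2 * 41.1) = 0.035 m^2/g

0.035


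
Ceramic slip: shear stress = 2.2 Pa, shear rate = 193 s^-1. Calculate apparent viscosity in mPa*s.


eta = tau/gamma * 1000 = 2.2/193 * 1000 = 11.4 mPa*s

11.4


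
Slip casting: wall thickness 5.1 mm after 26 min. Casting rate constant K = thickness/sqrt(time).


K = 5.1 / sqrt(26) = 5.1 / 5.099 = 1.0 mm/min^0.5

1.0


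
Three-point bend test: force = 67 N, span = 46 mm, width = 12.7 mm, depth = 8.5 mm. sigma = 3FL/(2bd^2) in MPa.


sigma = 3*67*46/(2*12.7*8.5^2) = 5.0 MPa

5.0


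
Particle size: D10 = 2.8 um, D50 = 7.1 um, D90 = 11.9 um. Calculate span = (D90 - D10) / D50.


Span = (11.9 - 2.8) / 7.1 = 9.1 / 7.1 = 1.282

1.282


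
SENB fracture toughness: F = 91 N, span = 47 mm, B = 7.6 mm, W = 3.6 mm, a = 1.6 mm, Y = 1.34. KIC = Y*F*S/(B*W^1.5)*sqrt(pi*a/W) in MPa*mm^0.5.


KIC = 1.34*91*47/(7.6*3.6^1.5)*sqrt(pi*1.6/3.6) = 130.45

130.45


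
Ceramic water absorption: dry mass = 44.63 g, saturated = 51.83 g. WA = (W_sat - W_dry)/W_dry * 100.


WA = (51.83 - 44.63) / 44.63 * 100 = 16.13%

16.13


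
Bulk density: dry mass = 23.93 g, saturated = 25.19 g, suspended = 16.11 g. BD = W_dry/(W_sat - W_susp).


BD = 23.93 / (25.19 - 16.11) = 23.93 / 9.08 = 2.635 g/cm^3

2.635


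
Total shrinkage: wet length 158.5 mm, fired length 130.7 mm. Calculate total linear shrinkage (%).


TS = (158.5 - 130.7) / 158.5 * 100 = 17.54%

17.54


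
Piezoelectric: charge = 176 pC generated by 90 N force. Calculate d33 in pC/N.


d33 = 176 / 90 = 2.0 pC/N

2.0


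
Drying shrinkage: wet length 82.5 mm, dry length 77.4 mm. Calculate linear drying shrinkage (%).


DS = (82.5 - 77.4) / 82.5 * 100 = 6.18%

6.18


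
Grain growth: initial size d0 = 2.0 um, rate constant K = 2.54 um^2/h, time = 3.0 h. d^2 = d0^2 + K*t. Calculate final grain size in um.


d^2 = 2.0^2 + 2.54*3.0 = 11.62
d = sqrt(11.62) = 3.41 um

3.41


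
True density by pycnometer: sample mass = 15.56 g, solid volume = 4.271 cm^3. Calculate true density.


TD = 15.56 / 4.271 = 3.643 g/cm^3

3.643


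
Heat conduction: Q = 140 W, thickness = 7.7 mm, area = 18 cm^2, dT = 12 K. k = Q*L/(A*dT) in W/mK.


k = 140*7.7/1000/(18/10000*12) = 49.91 W/mK

49.91


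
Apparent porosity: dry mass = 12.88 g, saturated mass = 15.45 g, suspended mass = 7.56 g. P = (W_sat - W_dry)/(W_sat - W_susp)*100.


P = (15.45 - 12.88) / (15.45 - 7.56) * 100 = 2.57 / 7.89 * 100 = 32.6%

32.6


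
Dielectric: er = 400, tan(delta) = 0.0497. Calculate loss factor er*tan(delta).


Loss = 400 * 0.0497 = 19.88

19.88


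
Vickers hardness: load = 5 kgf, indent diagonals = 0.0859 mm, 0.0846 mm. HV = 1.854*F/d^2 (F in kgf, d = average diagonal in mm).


d_avg = (0.0859+0.0846)/2 = 0.08525 mm
HV = 1.854*5/0.08525^2 = 1276

1276


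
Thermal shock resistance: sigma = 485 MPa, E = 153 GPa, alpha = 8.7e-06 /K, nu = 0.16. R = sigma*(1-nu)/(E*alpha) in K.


R = 485*(1-0.16)/(153*1000*8.7e-06) = 306 K

306


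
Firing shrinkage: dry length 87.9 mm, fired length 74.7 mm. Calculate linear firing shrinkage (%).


FS = (87.9 - 74.7) / 87.9 * 100 = 15.02%

15.02


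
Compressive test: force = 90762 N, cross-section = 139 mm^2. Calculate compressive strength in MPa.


CS = 90762 / 139 = 653.0 MPa

653.0


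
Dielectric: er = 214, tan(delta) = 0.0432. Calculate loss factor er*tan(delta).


Loss = 214 * 0.0432 = 9.245

9.245


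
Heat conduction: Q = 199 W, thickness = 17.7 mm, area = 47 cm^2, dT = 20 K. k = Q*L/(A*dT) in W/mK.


k = 199*17.7/1000/(47/10000*20) = 37.47 W/mK

37.47


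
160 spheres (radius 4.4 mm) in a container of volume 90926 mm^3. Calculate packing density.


V_sphere = 4/3*pi*4.4^3 = 356.8179 mm^3
Total V = 160*356.8179 = 57090.864 mm^3
PD = 57090.864 / 90926 = 0.628

0.628


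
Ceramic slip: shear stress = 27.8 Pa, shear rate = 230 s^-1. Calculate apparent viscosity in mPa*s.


eta = tau/gamma * 1000 = 27.8/230 * 1000 = 120.9 mPa*s

120.9


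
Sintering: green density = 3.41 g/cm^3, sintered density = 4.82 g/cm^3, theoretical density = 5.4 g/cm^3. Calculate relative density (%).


Relative = 4.82 / 5.4 * 100 = 89.3%

89.3


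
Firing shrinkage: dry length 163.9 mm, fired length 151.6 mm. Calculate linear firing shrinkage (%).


FS = (163.9 - 151.6) / 163.9 * 100 = 7.5%

7.5


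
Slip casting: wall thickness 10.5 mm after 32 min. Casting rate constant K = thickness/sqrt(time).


K = 10.5 / sqrt(32) = 10.5 / 5.6569 = 1.856 mm/min^0.5

1.856


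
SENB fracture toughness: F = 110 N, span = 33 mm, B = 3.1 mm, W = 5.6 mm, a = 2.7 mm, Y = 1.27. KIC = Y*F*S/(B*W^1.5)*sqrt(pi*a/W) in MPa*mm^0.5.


KIC = 1.27*110*33/(3.1*5.6^1.5)*sqrt(pi*2.7/5.6) = 138.11

138.11


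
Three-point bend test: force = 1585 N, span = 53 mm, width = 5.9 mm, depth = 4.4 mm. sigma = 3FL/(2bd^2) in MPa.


sigma = 3*1585*53/(2*5.9*4.4^2) = 1103.2 MPa

1103.2


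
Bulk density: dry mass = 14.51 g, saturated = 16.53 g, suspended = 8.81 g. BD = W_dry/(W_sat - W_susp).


BD = 14.51 / (16.53 - 8.81) = 14.51 / 7.72 = 1.88 g/cm^3

1.88


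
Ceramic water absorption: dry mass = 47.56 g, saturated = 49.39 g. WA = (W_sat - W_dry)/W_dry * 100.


WA = (49.39 - 47.56) / 47.56 * 100 = 3.85%

3.85


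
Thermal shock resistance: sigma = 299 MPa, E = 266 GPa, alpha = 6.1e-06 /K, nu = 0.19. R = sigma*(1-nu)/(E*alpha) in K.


R = 299*(1-0.19)/(266*1000*6.1e-06) = 149 K

149


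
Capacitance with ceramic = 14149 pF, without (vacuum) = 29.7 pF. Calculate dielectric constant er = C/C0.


er = 14149 / 29.7 = 476.4

476.4


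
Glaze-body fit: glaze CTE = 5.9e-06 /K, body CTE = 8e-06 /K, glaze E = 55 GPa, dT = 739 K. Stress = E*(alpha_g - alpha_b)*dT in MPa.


Stress = 55*1000*(5.9e-06 - 8e-06)*739 = -85.4 MPa

-85.4


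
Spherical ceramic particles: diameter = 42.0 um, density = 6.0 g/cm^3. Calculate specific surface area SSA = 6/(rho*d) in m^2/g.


SSA = 6 / (6.0 * 42.0) = 0.024 m^2/g

0.024


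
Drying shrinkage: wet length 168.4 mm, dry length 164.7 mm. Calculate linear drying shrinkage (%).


DS = (168.4 - 164.7) / 168.4 * 100 = 2.2%

2.2


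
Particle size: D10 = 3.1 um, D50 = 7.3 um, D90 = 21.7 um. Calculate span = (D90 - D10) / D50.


Span = (21.7 - 3.1) / 7.3 = 18.6 / 7.3 = 2.548

2.548


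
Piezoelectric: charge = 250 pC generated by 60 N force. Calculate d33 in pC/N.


d33 = 250 / 60 = 4.2 pC/N

4.2


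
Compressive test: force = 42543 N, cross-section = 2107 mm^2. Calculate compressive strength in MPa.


CS = 42543 / 2107 = 20.2 MPa

20.2


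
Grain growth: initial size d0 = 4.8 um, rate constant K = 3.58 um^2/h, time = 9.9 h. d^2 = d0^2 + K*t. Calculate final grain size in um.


d^2 = 4.8^2 + 3.58*9.9 = 58.482
d = sqrt(58.482) = 7.65 um

7.65


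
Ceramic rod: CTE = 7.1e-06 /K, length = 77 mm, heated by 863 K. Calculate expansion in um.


dL = 7.1e-06 * 77 * 863 * 1000 = 471.802 um

471.802


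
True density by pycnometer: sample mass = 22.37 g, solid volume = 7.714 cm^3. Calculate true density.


TD = 22.37 / 7.714 = 2.9 g/cm^3

2.9


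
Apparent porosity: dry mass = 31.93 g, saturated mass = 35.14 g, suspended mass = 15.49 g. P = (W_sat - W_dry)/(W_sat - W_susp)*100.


P = (35.14 - 31.93) / (35.14 - 15.49) * 100 = 3.21 / 19.65 * 100 = 16.3%

16.3


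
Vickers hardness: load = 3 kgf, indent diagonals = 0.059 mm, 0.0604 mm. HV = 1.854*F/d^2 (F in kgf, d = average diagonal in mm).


d_avg = (0.059+0.0604)/2 = 0.0597 mm
HV = 1.854*3/0.0597^2 = 1561

1561


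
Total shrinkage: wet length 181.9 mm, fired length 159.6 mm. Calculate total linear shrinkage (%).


TS = (181.9 - 159.6) / 181.9 * 100 = 12.26%

12.26


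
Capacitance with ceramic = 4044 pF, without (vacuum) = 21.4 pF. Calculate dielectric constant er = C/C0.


er = 4044 / 21.4 = 188.97

188.97


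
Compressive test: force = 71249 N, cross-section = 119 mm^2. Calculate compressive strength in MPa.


CS = 71249 / 119 = 598.7 MPa

598.7


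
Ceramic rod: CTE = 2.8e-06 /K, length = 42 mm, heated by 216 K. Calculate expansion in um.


dL = 2.8e-06 * 42 * 216 * 1000 = 25.402 um

25.402


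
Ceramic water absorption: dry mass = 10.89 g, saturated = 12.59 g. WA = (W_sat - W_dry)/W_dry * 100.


WA = (12.59 - 10.89) / 10.89 * 100 = 15.61%

15.61


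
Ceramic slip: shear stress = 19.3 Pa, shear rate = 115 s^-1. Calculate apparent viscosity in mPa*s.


eta = tau/gamma * 1000 = 19.3/115 * 1000 = 167.8 mPa*s

167.8


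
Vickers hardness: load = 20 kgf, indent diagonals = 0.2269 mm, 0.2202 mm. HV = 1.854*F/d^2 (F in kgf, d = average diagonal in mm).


d_avg = (0.2269+0.2202)/2 = 0.22355 mm
HV = 1.854*20/0.22355^2 = 742

742


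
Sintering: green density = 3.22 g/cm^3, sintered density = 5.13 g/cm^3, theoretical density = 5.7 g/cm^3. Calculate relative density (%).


Relative = 5.13 / 5.7 * 100 = 90.0%

90.0


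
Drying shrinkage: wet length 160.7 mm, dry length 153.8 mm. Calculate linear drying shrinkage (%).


DS = (160.7 - 153.8) / 160.7 * 100 = 4.29%

4.29


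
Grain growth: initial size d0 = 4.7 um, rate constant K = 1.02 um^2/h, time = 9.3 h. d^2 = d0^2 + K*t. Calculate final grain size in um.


d^2 = 4.7^2 + 1.02*9.3 = 31.576
d = sqrt(31.576) = 5.62 um

5.62


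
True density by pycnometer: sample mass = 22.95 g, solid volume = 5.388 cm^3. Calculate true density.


TD = 22.95 / 5.388 = 4.259 g/cm^3

4.259


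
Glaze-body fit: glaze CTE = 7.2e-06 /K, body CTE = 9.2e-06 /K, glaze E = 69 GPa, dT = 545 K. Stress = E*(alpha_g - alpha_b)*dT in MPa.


Stress = 69*1000*(7.2e-06 - 9.2e-06)*545 = -75.2 MPa

-75.2


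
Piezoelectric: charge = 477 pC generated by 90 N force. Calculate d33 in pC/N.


d33 = 477 / 90 = 5.3 pC/N

5.3


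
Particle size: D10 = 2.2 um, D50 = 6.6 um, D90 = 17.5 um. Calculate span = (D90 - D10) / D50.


Span = (17.5 - 2.2) / 6.6 = 15.3 / 6.6 = 2.318

2.318


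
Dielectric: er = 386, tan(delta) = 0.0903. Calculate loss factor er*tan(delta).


Loss = 386 * 0.0903 = 34.856

34.856


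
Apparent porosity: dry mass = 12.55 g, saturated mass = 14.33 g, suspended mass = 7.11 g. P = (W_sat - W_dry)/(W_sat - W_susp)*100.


P = (14.33 - 12.55) / (14.33 - 7.11) * 100 = 1.78 / 7.22 * 100 = 24.7%

24.7


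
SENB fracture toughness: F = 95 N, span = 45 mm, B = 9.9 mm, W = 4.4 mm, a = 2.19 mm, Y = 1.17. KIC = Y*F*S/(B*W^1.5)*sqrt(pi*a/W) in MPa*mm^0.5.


KIC = 1.17*95*45/(9.9*4.4^1.5)*sqrt(pi*2.19/4.4) = 68.45

68.45


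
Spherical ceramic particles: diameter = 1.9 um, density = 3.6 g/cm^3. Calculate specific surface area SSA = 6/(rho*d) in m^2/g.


SSA = 6 / (3.6 * 1.9) = 0.877 m^2/g

0.877


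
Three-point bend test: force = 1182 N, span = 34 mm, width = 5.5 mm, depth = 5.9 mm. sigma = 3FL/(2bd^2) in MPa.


sigma = 3*1182*34/(2*5.5*5.9^2) = 314.9 MPa

314.9


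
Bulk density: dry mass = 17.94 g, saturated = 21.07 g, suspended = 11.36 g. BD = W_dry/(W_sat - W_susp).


BD = 17.94 / (21.07 - 11.36) = 17.94 / 9.71 = 1.848 g/cm^3

1.848


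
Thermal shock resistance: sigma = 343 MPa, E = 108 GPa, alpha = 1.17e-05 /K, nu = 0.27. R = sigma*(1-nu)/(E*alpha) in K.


R = 343*(1-0.27)/(108*1000*1.17e-05) = 198 K

198


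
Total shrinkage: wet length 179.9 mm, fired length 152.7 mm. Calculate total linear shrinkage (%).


TS = (179.9 - 152.7) / 179.9 * 100 = 15.12%

15.12


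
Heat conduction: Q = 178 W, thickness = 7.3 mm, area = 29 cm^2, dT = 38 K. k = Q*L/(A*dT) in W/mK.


k = 178*7.3/1000/(29/10000*38) = 11.79 W/mK

11.79


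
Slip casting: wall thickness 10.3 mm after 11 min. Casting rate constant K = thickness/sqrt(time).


K = 10.3 / sqrt(11) = 10.3 / 3.3166 = 3.106 mm/min^0.5

3.106


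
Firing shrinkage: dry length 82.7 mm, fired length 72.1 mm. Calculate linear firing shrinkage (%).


FS = (82.7 - 72.1) / 82.7 * 100 = 12.82%

12.82


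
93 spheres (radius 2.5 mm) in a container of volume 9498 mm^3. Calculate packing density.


V_sphere = 4/3*pi*2.5^3 = 65.4498 mm^3
Total V = 93*65.4498 = 6086.8314 mm^3
PD = 6086.8314 / 9498 = 0.641

0.641


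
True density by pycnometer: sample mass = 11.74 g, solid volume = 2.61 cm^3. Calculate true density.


TD = 11.74 / 2.61 = 4.498 g/cm^3

4.498


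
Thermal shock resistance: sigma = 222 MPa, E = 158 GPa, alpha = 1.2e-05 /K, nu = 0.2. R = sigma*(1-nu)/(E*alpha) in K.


R = 222*(1-0.2)/(158*1000*1.2e-05) = 94 K

94


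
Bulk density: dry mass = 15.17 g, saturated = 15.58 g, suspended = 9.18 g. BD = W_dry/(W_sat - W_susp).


BD = 15.17 / (15.58 - 9.18) = 15.17 / 6.4 = 2.37 g/cm^3

2.37


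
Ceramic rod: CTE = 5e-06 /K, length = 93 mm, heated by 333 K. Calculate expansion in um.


dL = 5e-06 * 93 * 333 * 1000 = 154.845 um

154.845


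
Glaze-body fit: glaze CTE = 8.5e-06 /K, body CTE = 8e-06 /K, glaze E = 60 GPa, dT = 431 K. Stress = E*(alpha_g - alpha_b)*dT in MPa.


Stress = 60*1000*(8.5e-06 - 8e-06)*431 = 12.9 MPa

12.9


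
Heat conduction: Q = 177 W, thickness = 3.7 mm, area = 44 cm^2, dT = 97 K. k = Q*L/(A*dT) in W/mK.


k = 177*3.7/1000/(44/10000*97) = 1.53 W/mK

1.53


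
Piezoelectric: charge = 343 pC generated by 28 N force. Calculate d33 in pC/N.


d33 = 343 / 28 = 12.3 pC/N

12.3


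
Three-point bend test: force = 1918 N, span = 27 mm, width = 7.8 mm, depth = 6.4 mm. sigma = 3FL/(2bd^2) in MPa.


sigma = 3*1918*27/(2*7.8*6.4^2) = 243.1 MPa

243.1


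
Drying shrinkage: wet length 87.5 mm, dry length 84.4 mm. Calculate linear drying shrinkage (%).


DS = (87.5 - 84.4) / 87.5 * 100 = 3.54%

3.54


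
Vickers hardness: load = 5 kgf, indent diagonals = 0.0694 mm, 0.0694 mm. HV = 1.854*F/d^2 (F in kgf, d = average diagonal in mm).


d_avg = (0.0694+0.0694)/2 = 0.0694 mm
HV = 1.854*5/0.0694^2 = 1925

1925


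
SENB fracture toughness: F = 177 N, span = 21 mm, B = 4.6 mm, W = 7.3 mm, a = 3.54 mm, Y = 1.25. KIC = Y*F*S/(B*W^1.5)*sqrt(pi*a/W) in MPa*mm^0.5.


KIC = 1.25*177*21/(4.6*7.3^1.5)*sqrt(pi*3.54/7.3) = 63.21

63.21


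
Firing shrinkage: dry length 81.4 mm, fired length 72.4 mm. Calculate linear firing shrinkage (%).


FS = (81.4 - 72.4) / 81.4 * 100 = 11.06%

11.06


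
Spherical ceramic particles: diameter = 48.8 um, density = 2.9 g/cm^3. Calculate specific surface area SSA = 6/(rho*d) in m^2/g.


SSA = 6 / (2.9 * 48.8) = 0.042 m^2/g

0.042


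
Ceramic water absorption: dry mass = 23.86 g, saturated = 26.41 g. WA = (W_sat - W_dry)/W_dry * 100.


WA = (26.41 - 23.86) / 23.86 * 100 = 10.69%

10.69


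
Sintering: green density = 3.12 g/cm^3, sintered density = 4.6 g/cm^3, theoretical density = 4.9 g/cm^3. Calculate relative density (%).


Relative = 4.6 / 4.9 * 100 = 93.9%

93.9


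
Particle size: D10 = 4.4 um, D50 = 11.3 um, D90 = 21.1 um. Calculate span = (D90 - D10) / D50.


Span = (21.1 - 4.4) / 11.3 = 16.7 / 11.3 = 1.478

1.478


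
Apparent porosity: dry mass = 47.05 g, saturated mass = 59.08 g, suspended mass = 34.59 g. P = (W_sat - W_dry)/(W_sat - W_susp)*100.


P = (59.08 - 47.05) / (59.08 - 34.59) * 100 = 12.03 / 24.49 * 100 = 49.1%

49.1


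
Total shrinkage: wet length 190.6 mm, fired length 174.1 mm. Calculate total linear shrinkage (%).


TS = (190.6 - 174.1) / 190.6 * 100 = 8.66%

8.66


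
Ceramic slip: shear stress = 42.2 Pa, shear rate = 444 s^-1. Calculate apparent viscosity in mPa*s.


eta = tau/gamma * 1000 = 42.2/444 * 1000 = 95.0 mPa*s

95.0


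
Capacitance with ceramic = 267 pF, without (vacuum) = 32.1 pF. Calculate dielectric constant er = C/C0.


er = 267 / 32.1 = 8.32

8.32


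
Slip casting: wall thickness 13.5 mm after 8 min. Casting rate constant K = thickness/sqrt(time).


K = 13.5 / sqrt(8) = 13.5 / 2.8284 = 4.773 mm/min^0.5

4.773
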